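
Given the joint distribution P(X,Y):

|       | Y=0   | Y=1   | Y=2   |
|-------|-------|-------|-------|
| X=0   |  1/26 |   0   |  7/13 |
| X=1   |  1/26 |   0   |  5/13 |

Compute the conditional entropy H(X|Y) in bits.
0.9814 bits

H(X|Y) = H(X,Y) - H(Y)

H(X,Y) = -Σ_{x,y} P(x,y) log₂ P(x,y). Per-cell terms -P(x,y)·log₂P(x,y):
  X=0: 0.180786, 0.000000, 0.480892
  X=1: 0.180786, 0.000000, 0.530197
  (cells with P = 0 contribute 0)
Sum of the 6 terms: H(X,Y) = 1.37266 bits

Marginal of Y (column sums):
  P(Y=0) = 1/26 + 1/26 = 1/13
  P(Y=1) = 0 + 0 = 0
  P(Y=2) = 7/13 + 5/13 = 12/13
H(Y) = -[(1/13)·log₂(1/13) + (12/13)·log₂(12/13)]   (outcomes with P = 0 contribute 0)
  = 0.284649 + 0.106594 = 0.39124 bits

H(X|Y) = H(X,Y) - H(Y) = 1.37266 - 0.39124 = 0.9814 bits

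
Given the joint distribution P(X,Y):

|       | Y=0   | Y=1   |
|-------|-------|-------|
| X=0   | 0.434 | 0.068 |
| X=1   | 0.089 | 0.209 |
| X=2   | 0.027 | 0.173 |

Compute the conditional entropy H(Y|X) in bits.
0.6636 bits

H(Y|X) = H(X,Y) - H(X)

H(X,Y) = -Σ_{x,y} P(x,y) log₂ P(x,y). Per-cell terms -P(x,y)·log₂P(x,y):
  X=0: 0.52264, 0.26373
  X=1: 0.31061, 0.47201
  X=2: 0.14069, 0.43789
Sum of the 6 terms: H(X,Y) = 2.1476 bits

Marginal of X (row sums):
  P(X=0) = 0.434 + 0.068 = 0.502
  P(X=1) = 0.089 + 0.209 = 0.298
  P(X=2) = 0.027 + 0.173 = 0.200
H(X) = -[0.502·log₂(0.502) + 0.298·log₂(0.298) + 0.200·log₂(0.200)]
  = 0.49911 + 0.52049 + 0.46439 = 1.4840 bits

H(Y|X) = H(X,Y) - H(X) = 2.1476 - 1.4840 = 0.6636 bits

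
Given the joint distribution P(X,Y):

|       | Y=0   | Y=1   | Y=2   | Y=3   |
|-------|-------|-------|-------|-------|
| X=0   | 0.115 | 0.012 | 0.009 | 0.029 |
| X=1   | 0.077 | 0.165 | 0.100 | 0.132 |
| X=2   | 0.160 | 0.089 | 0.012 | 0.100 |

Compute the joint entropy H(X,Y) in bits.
3.2186 bits

H(X,Y) = -Σ_{x,y} P(x,y) log₂ P(x,y). Per-cell terms -P(x,y)·log₂P(x,y):
  X=0: 0.3588, 0.0766, 0.0612, 0.1481
  X=1: 0.2848, 0.4289, 0.3322, 0.3856
  X=2: 0.4230, 0.3106, 0.0766, 0.3322
Sum of the 12 terms: H(X,Y) = 3.2186 bits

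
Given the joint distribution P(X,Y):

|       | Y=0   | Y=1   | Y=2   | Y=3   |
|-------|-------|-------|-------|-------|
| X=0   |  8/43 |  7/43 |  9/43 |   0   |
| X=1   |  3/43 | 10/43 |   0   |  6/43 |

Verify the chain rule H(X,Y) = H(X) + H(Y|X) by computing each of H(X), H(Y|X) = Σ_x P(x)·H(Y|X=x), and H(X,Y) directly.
H(X) = 0.9902 bits, H(Y|X) = 1.5136 bits, H(X,Y) = 2.5038 bits

Marginal of X (row sums):
  P(X=0) = 8/43 + 7/43 + 9/43 + 0 = 24/43
  P(X=1) = 3/43 + 10/43 + 0 + 6/43 = 19/43
H(X) = -[(24/43)·log₂(24/43) + (19/43)·log₂(19/43)]
  = 0.46956 + 0.52066 = 0.9902 bits

H(Y|X) = Σ_x P(x)·H(Y|X=x):
  X=0: P(X=0) = 24/43, P(Y|X=0) = (1/3, 7/24, 3/8, 0) → H(Y|X=0) = 1.57743
  X=1: P(X=1) = 19/43, P(Y|X=1) = (3/19, 10/19, 0, 6/19) → H(Y|X=1) = 1.43298
H(Y|X) = (24/43)·1.57743 + (19/43)·1.43298 = 1.5136 bits

H(X,Y) = -Σ_{x,y} P(x,y) log₂ P(x,y). Per-cell terms -P(x,y)·log₂P(x,y):
  X=0: 0.45140, 0.42633, 0.47226, 0.00000
  X=1: 0.26800, 0.48938, 0.00000, 0.39646
  (cells with P = 0 contribute 0)
Sum of the 8 terms: H(X,Y) = 2.5038 bits

Chain rule check:
  H(X) + H(Y|X) = 0.9902 + 1.5136 = 2.5038 bits
  H(X,Y) = 2.5038 bits
✓ Chain rule verified.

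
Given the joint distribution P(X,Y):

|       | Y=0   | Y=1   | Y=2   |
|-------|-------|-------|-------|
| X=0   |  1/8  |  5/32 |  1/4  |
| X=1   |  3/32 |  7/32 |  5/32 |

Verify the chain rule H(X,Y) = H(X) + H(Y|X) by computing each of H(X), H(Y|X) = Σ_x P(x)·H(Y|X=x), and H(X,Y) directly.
H(X) = 0.9972 bits, H(Y|X) = 1.5145 bits, H(X,Y) = 2.5117 bits

Marginal of X (row sums):
  P(X=0) = 1/8 + 5/32 + 1/4 = 17/32
  P(X=1) = 3/32 + 7/32 + 5/32 = 15/32
H(X) = -[(17/32)·log₂(17/32) + (15/32)·log₂(15/32)]
  = 0.48479 + 0.51240 = 0.9972 bits

H(Y|X) = Σ_x P(x)·H(Y|X=x):
  X=0: P(X=0) = 17/32, P(Y|X=0) = (4/17, 5/17, 8/17) → H(Y|X=0) = 1.52219
  X=1: P(X=1) = 15/32, P(Y|X=1) = (1/5, 7/15, 1/3) → H(Y|X=1) = 1.50582
H(Y|X) = (17/32)·1.52219 + (15/32)·1.50582 = 1.5145 bits

H(X,Y) = -Σ_{x,y} P(x,y) log₂ P(x,y). Per-cell terms -P(x,y)·log₂P(x,y):
  X=0: 0.37500, 0.41845, 0.50000
  X=1: 0.32016, 0.47964, 0.41845
Sum of the 6 terms: H(X,Y) = 2.5117 bits

Chain rule check:
  H(X) + H(Y|X) = 0.9972 + 1.5145 = 2.5117 bits
  H(X,Y) = 2.5117 bits
✓ Chain rule verified.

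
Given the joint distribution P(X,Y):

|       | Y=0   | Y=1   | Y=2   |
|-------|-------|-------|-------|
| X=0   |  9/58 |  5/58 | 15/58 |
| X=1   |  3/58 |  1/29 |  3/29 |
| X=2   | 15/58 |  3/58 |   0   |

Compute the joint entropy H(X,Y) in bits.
2.6793 bits

H(X,Y) = -Σ_{x,y} P(x,y) log₂ P(x,y). Per-cell terms -P(x,y)·log₂P(x,y):
  X=0: 0.41711, 0.30483, 0.50459
  X=1: 0.22102, 0.16752, 0.33859
  X=2: 0.50459, 0.22102, 0.00000
  (cells with P = 0 contribute 0)
Sum of the 9 terms: H(X,Y) = 2.6793 bits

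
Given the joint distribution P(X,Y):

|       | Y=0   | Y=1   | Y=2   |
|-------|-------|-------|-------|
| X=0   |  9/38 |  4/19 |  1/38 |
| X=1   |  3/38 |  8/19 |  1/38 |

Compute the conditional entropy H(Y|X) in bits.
1.0582 bits

H(Y|X) = H(X,Y) - H(X)

H(X,Y) = -Σ_{x,y} P(x,y) log₂ P(x,y). Per-cell terms -P(x,y)·log₂P(x,y):
  X=0: 0.4922, 0.4732, 0.1381
  X=1: 0.2892, 0.5254, 0.1381
Sum of the 6 terms: H(X,Y) = 2.0562 bits

Marginal of X (row sums):
  P(X=0) = 9/38 + 4/19 + 1/38 = 9/19
  P(X=1) = 3/38 + 8/19 + 1/38 = 10/19
H(X) = -[(9/19)·log₂(9/19) + (10/19)·log₂(10/19)]
  = 0.5106 + 0.4874 = 0.9980 bits

H(Y|X) = H(X,Y) - H(X) = 2.0562 - 0.9980 = 1.0582 bits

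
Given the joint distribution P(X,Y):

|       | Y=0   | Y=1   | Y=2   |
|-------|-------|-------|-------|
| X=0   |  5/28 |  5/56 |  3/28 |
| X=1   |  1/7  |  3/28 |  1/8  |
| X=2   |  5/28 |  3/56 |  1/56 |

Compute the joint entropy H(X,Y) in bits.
2.9953 bits

H(X,Y) = -Σ_{x,y} P(x,y) log₂ P(x,y). Per-cell terms -P(x,y)·log₂P(x,y):
  X=0: 0.44383, 0.31120, 0.34526
  X=1: 0.40105, 0.34526, 0.37500
  X=2: 0.44383, 0.22620, 0.10370
Sum of the 9 terms: H(X,Y) = 2.9953 bits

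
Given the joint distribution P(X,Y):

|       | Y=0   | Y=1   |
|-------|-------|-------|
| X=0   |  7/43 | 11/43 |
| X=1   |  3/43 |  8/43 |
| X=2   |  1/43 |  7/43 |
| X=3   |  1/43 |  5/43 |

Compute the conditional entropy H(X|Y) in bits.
1.8344 bits

H(X|Y) = H(X,Y) - H(Y)

H(X,Y) = -Σ_{x,y} P(x,y) log₂ P(x,y). Per-cell terms -P(x,y)·log₂P(x,y):
  X=0: 0.426334, 0.503143
  X=1: 0.267998, 0.451398
  X=2: 0.126192, 0.426334
  X=3: 0.126192, 0.360969
Sum of the 8 terms: H(X,Y) = 2.68856 bits

Marginal of Y (column sums):
  P(Y=0) = 7/43 + 3/43 + 1/43 + 1/43 = 12/43
  P(Y=1) = 11/43 + 8/43 + 7/43 + 5/43 = 31/43
H(Y) = -[(12/43)·log₂(12/43) + (31/43)·log₂(31/43)]
  = 0.513852 + 0.340328 = 0.85418 bits

H(X|Y) = H(X,Y) - H(Y) = 2.68856 - 0.85418 = 1.8344 bits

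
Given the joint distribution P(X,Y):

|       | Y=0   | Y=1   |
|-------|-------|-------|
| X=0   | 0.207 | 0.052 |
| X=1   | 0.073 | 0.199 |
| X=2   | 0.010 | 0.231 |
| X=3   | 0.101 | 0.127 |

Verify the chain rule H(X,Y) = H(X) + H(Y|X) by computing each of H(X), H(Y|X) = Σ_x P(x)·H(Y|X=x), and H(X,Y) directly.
H(X) = 1.9967 bits, H(Y|X) = 0.7015 bits, H(X,Y) = 2.6982 bits

Marginal of X (row sums):
  P(X=0) = 0.207 + 0.052 = 0.259
  P(X=1) = 0.073 + 0.199 = 0.272
  P(X=2) = 0.010 + 0.231 = 0.241
  P(X=3) = 0.101 + 0.127 = 0.228
H(X) = -[0.259·log₂(0.259) + 0.272·log₂(0.272) + 0.241·log₂(0.241) + 0.228·log₂(0.228)]
  = 0.5048 + 0.5109 + 0.4947 + 0.4863 = 1.9967 bits

H(Y|X) = Σ_x P(x)·H(Y|X=x):
  X=0: P(X=0) = 0.259, P(Y|X=0) = (207/259, 52/259) → H(Y|X=0) = 0.7235
  X=1: P(X=1) = 0.272, P(Y|X=1) = (73/272, 199/272) → H(Y|X=1) = 0.8391
  X=2: P(X=2) = 0.241, P(Y|X=2) = (10/241, 231/241) → H(Y|X=2) = 0.2491
  X=3: P(X=3) = 0.228, P(Y|X=3) = (101/228, 127/228) → H(Y|X=3) = 0.9906
H(Y|X) = 0.259·0.7235 + 0.272·0.8391 + 0.241·0.2491 + 0.228·0.9906 = 0.7015 bits

H(X,Y) = -Σ_{x,y} P(x,y) log₂ P(x,y). Per-cell terms -P(x,y)·log₂P(x,y):
  X=0: 0.4704, 0.2218
  X=1: 0.2756, 0.4635
  X=2: 0.0664, 0.4883
  X=3: 0.3341, 0.3781
Sum of the 8 terms: H(X,Y) = 2.6982 bits

Chain rule check:
  H(X) + H(Y|X) = 1.9967 + 0.7015 = 2.6982 bits
  H(X,Y) = 2.6982 bits
✓ Chain rule verified.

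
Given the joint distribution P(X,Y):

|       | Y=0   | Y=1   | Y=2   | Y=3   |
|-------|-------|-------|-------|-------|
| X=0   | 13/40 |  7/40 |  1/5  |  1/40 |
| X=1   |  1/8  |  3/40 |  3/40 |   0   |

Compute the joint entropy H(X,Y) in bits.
2.5000 bits

H(X,Y) = -Σ_{x,y} P(x,y) log₂ P(x,y). Per-cell terms -P(x,y)·log₂P(x,y):
  X=0: 0.52698, 0.44005, 0.46439, 0.13305
  X=1: 0.37500, 0.28027, 0.28027, 0.00000
  (cells with P = 0 contribute 0)
Sum of the 8 terms: H(X,Y) = 2.5000 bits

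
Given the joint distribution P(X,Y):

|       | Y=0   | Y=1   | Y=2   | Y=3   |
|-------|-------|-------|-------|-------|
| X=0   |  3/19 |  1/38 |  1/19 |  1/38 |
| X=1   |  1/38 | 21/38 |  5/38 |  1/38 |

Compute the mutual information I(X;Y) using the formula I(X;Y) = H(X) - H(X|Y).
0.3564 bits

I(X;Y) = H(X) - H(X|Y)

Marginal of X (row sums):
  P(X=0) = 3/19 + 1/38 + 1/19 + 1/38 = 5/19
  P(X=1) = 1/38 + 21/38 + 5/38 + 1/38 = 14/19
H(X) = -[(5/19)·log₂(5/19) + (14/19)·log₂(14/19)]
  = 0.50684 + 0.32463 = 0.8315 bits

Marginal of Y (column sums):
  P(Y=0) = 3/19 + 1/38 = 7/38
  P(Y=1) = 1/38 + 21/38 = 11/19
  P(Y=2) = 1/19 + 5/38 = 7/38
  P(Y=3) = 1/38 + 1/38 = 1/19
H(X|Y) = Σ_y P(y)·H(X|Y=y):
  Y=0: P(Y=0) = 7/38, P(X|Y=0) = (6/7, 1/7) → H(X|Y=0) = 0.59167
  Y=1: P(Y=1) = 11/19, P(X|Y=1) = (1/22, 21/22) → H(X|Y=1) = 0.26676
  Y=2: P(Y=2) = 7/38, P(X|Y=2) = (2/7, 5/7) → H(X|Y=2) = 0.86312
  Y=3: P(Y=3) = 1/19, P(X|Y=3) = (1/2, 1/2) → H(X|Y=3) = 1.00000
H(X|Y) = (7/38)·0.59167 + (11/19)·0.26676 + (7/38)·0.86312 + (1/19)·1.00000 = 0.4751 bits

I(X;Y) = H(X) - H(X|Y) = 0.8315 - 0.4751 = 0.3564 bits

Cross-check via I(X;Y) = H(X) + H(Y) - H(X,Y): computing H(Y) from the column sums and H(X,Y) from the 8 cells in the same way gives H(Y) = 1.5792 bits and H(X,Y) = 2.0543 bits, so
I(X;Y) = 0.8315 + 1.5792 - 2.0543 = 0.3564 bits ✓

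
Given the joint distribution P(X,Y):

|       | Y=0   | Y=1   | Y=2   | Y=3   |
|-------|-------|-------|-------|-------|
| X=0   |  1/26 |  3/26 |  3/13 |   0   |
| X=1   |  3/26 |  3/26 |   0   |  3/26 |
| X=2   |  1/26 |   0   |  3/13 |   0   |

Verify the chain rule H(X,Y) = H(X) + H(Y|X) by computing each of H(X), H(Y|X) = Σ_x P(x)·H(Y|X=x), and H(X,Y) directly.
H(X) = 1.5697 bits, H(Y|X) = 1.2062 bits, H(X,Y) = 2.7759 bits

Marginal of X (row sums):
  P(X=0) = 1/26 + 3/26 + 3/13 + 0 = 5/13
  P(X=1) = 3/26 + 3/26 + 0 + 3/26 = 9/26
  P(X=2) = 1/26 + 0 + 3/13 + 0 = 7/26
H(X) = -[(5/13)·log₂(5/13) + (9/26)·log₂(9/26) + (7/26)·log₂(7/26)]
  = 0.53020 + 0.52979 + 0.50968 = 1.5697 bits

H(Y|X) = Σ_x P(x)·H(Y|X=x):
  X=0: P(X=0) = 5/13, P(Y|X=0) = (1/10, 3/10, 3/5, 0) → H(Y|X=0) = 1.29546
  X=1: P(X=1) = 9/26, P(Y|X=1) = (1/3, 1/3, 0, 1/3) → H(Y|X=1) = 1.58496
  X=2: P(X=2) = 7/26, P(Y|X=2) = (1/7, 0, 6/7, 0) → H(Y|X=2) = 0.59167
H(Y|X) = (5/13)·1.29546 + (9/26)·1.58496 + (7/26)·0.59167 = 1.2062 bits

H(X,Y) = -Σ_{x,y} P(x,y) log₂ P(x,y). Per-cell terms -P(x,y)·log₂P(x,y):
  X=0: 0.18079, 0.35948, 0.48819, 0.00000
  X=1: 0.35948, 0.35948, 0.00000, 0.35948
  X=2: 0.18079, 0.00000, 0.48819, 0.00000
  (cells with P = 0 contribute 0)
Sum of the 12 terms: H(X,Y) = 2.7759 bits

Chain rule check:
  H(X) + H(Y|X) = 1.5697 + 1.2062 = 2.7759 bits
  H(X,Y) = 2.7759 bits
✓ Chain rule verified.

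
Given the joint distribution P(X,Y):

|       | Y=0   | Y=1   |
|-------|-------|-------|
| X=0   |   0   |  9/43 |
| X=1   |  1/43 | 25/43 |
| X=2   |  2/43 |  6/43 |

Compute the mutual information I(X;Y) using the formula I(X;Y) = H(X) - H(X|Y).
0.0719 bits

I(X;Y) = H(X) - H(X|Y)

Marginal of X (row sums):
  P(X=0) = 0 + 9/43 = 9/43
  P(X=1) = 1/43 + 25/43 = 26/43
  P(X=2) = 2/43 + 6/43 = 8/43
H(X) = -[(9/43)·log₂(9/43) + (26/43)·log₂(26/43) + (8/43)·log₂(8/43)]
  = 0.47226 + 0.43887 + 0.45140 = 1.3625 bits

Marginal of Y (column sums):
  P(Y=0) = 0 + 1/43 + 2/43 = 3/43
  P(Y=1) = 9/43 + 25/43 + 6/43 = 40/43
H(X|Y) = Σ_y P(y)·H(X|Y=y):
  Y=0: P(Y=0) = 3/43, P(X|Y=0) = (0, 1/3, 2/3) → H(X|Y=0) = 0.91830
  Y=1: P(Y=1) = 40/43, P(X|Y=1) = (9/40, 5/8, 3/20) → H(X|Y=1) = 1.31854
H(X|Y) = (3/43)·0.91830 + (40/43)·1.31854 = 1.2906 bits

I(X;Y) = H(X) - H(X|Y) = 1.3625 - 1.2906 = 0.0719 bits

Cross-check via I(X;Y) = H(X) + H(Y) - H(X,Y): computing H(Y) from the column sums and H(X,Y) from the 6 cells in the same way gives H(Y) = 0.3651 bits and H(X,Y) = 1.6557 bits, so
I(X;Y) = 1.3625 + 0.3651 - 1.6557 = 0.0719 bits ✓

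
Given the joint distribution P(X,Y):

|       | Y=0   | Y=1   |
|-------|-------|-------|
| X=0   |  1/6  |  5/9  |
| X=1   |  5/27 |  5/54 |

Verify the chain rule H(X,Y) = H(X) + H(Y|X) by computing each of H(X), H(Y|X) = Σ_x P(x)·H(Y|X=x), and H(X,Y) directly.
H(X) = 0.8524 bits, H(Y|X) = 0.8179 bits, H(X,Y) = 1.6704 bits

Marginal of X (row sums):
  P(X=0) = 1/6 + 5/9 = 13/18
  P(X=1) = 5/27 + 5/54 = 5/18
H(X) = -[(13/18)·log₂(13/18) + (5/18)·log₂(5/18)]
  = 0.33907 + 0.51333 = 0.8524 bits

H(Y|X) = Σ_x P(x)·H(Y|X=x):
  X=0: P(X=0) = 13/18, P(Y|X=0) = (3/13, 10/13) → H(Y|X=0) = 0.77935
  X=1: P(X=1) = 5/18, P(Y|X=1) = (2/3, 1/3) → H(Y|X=1) = 0.91830
H(Y|X) = (13/18)·0.77935 + (5/18)·0.91830 = 0.8179 bits

H(X,Y) = -Σ_{x,y} P(x,y) log₂ P(x,y). Per-cell terms -P(x,y)·log₂P(x,y):
  X=0: 0.43083, 0.47111
  X=1: 0.45055, 0.31787
Sum of the 4 terms: H(X,Y) = 1.6704 bits

Chain rule check:
  H(X) + H(Y|X) = 0.8524 + 0.8179 = 1.6703 bits
  H(X,Y) = 1.6704 bits
✓ Chain rule verified (Δ = 0.0001 is 4-dp rounding noise: each of the three values was rounded independently).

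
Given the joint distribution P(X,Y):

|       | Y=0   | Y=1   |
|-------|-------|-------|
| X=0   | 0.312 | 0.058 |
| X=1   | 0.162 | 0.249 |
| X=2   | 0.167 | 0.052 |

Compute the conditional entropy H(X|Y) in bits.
1.3985 bits

H(X|Y) = H(X,Y) - H(Y)

H(X,Y) = -Σ_{x,y} P(x,y) log₂ P(x,y). Per-cell terms -P(x,y)·log₂P(x,y):
  X=0: 0.52428, 0.23825
  X=1: 0.42540, 0.49944
  X=2: 0.43121, 0.22180
Sum of the 6 terms: H(X,Y) = 2.34038 bits

Marginal of Y (column sums):
  P(Y=0) = 0.312 + 0.162 + 0.167 = 0.641
  P(Y=1) = 0.058 + 0.249 + 0.052 = 0.359
H(Y) = -[0.641·log₂(0.641) + 0.359·log₂(0.359)]
  = 0.41127 + 0.53058 = 0.94185 bits

H(X|Y) = H(X,Y) - H(Y) = 2.34038 - 0.94185 = 1.3985 bits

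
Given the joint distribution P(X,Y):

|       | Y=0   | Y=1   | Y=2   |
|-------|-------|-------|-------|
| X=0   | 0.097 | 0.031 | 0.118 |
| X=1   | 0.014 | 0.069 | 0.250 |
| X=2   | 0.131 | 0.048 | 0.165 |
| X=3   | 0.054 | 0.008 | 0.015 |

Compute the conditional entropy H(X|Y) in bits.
1.6818 bits

H(X|Y) = H(X,Y) - H(Y)

H(X,Y) = -Σ_{x,y} P(x,y) log₂ P(x,y). Per-cell terms -P(x,y)·log₂P(x,y):
  X=0: 0.32649, 0.15536, 0.36381
  X=1: 0.08622, 0.26615, 0.50000
  X=2: 0.38414, 0.21028, 0.42891
  X=3: 0.22739, 0.05573, 0.09088
Sum of the 12 terms: H(X,Y) = 3.09536 bits

Marginal of Y (column sums):
  P(Y=0) = 0.097 + 0.014 + 0.131 + 0.054 = 0.296
  P(Y=1) = 0.031 + 0.069 + 0.048 + 0.008 = 0.156
  P(Y=2) = 0.118 + 0.250 + 0.165 + 0.015 = 0.548
H(Y) = -[0.296·log₂(0.296) + 0.156·log₂(0.156) + 0.548·log₂(0.548)]
  = 0.51987 + 0.41814 + 0.47553 = 1.41354 bits

H(X|Y) = H(X,Y) - H(Y) = 3.09536 - 1.41354 = 1.6818 bits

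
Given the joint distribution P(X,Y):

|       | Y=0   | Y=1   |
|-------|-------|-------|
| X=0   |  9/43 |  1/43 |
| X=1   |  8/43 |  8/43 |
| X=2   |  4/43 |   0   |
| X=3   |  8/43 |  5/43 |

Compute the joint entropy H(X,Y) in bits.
2.6323 bits

H(X,Y) = -Σ_{x,y} P(x,y) log₂ P(x,y). Per-cell terms -P(x,y)·log₂P(x,y):
  X=0: 0.47226, 0.12619
  X=1: 0.45140, 0.45140
  X=2: 0.31872, 0.00000
  X=3: 0.45140, 0.36097
  (cells with P = 0 contribute 0)
Sum of the 8 terms: H(X,Y) = 2.6323 bits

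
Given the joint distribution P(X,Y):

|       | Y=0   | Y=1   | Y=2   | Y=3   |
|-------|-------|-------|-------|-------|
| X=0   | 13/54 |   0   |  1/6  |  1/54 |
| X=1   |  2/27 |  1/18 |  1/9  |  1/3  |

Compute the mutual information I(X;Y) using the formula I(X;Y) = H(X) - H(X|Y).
0.3619 bits

I(X;Y) = H(X) - H(X|Y)

Marginal of X (row sums):
  P(X=0) = 13/54 + 0 + 1/6 + 1/54 = 23/54
  P(X=1) = 2/27 + 1/18 + 1/9 + 1/3 = 31/54
H(X) = -[(23/54)·log₂(23/54) + (31/54)·log₂(31/54)]
  = 0.52445 + 0.45966 = 0.98411 bits

Marginal of Y (column sums):
  P(Y=0) = 13/54 + 2/27 = 17/54
  P(Y=1) = 0 + 1/18 = 1/18
  P(Y=2) = 1/6 + 1/9 = 5/18
  P(Y=3) = 1/54 + 1/3 = 19/54
H(X|Y) = Σ_y P(y)·H(X|Y=y):
  Y=0: P(Y=0) = 17/54, P(X|Y=0) = (13/17, 4/17) → H(X|Y=0) = 0.78713
  Y=1: P(Y=1) = 1/18, P(X|Y=1) = (0, 1) → H(X|Y=1) = 0.00000
  Y=2: P(Y=2) = 5/18, P(X|Y=2) = (3/5, 2/5) → H(X|Y=2) = 0.97095
  Y=3: P(Y=3) = 19/54, P(X|Y=3) = (1/19, 18/19) → H(X|Y=3) = 0.29747
H(X|Y) = (17/54)·0.78713 + (1/18)·0.00000 + (5/18)·0.97095 + (19/54)·0.29747 = 0.62217 bits

I(X;Y) = H(X) - H(X|Y) = 0.98411 - 0.62217 = 0.3619 bits

Cross-check via I(X;Y) = H(X) + H(Y) - H(X,Y): computing H(Y) from the column sums and H(X,Y) from the 8 cells in the same way gives H(Y) = 1.80015 bits and H(X,Y) = 2.42233 bits, so
I(X;Y) = 0.98411 + 1.80015 - 2.42233 = 0.3619 bits ✓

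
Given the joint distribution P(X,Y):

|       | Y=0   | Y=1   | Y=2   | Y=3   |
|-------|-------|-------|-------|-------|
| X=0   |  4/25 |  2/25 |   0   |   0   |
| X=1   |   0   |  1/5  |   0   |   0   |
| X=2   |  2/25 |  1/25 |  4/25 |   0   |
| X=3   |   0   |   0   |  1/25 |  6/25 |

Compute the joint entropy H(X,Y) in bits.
2.7591 bits

H(X,Y) = -Σ_{x,y} P(x,y) log₂ P(x,y). Per-cell terms -P(x,y)·log₂P(x,y):
  X=0: 0.4230, 0.2915, 0.0000, 0.0000
  X=1: 0.0000, 0.4644, 0.0000, 0.0000
  X=2: 0.2915, 0.1858, 0.4230, 0.0000
  X=3: 0.0000, 0.0000, 0.1858, 0.4941
  (cells with P = 0 contribute 0)
Sum of the 16 terms: H(X,Y) = 2.7591 bits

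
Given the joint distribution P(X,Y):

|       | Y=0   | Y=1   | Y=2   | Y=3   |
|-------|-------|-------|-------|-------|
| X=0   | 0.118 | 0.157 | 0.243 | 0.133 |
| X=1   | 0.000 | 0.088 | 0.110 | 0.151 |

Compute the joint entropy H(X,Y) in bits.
2.7369 bits

H(X,Y) = -Σ_{x,y} P(x,y) log₂ P(x,y). Per-cell terms -P(x,y)·log₂P(x,y):
  X=0: 0.36381, 0.41937, 0.49596, 0.38710
  X=1: 0.00000, 0.30856, 0.35029, 0.41183
  (cells with P = 0 contribute 0)
Sum of the 8 terms: H(X,Y) = 2.7369 bits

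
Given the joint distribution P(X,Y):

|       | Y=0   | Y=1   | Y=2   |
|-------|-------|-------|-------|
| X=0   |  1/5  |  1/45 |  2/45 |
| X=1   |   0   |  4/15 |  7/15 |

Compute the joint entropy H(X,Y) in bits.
1.8077 bits

H(X,Y) = -Σ_{x,y} P(x,y) log₂ P(x,y). Per-cell terms -P(x,y)·log₂P(x,y):
  X=0: 0.46439, 0.12204, 0.19964
  X=1: 0.00000, 0.50850, 0.51312
  (cells with P = 0 contribute 0)
Sum of the 6 terms: H(X,Y) = 1.8077 bits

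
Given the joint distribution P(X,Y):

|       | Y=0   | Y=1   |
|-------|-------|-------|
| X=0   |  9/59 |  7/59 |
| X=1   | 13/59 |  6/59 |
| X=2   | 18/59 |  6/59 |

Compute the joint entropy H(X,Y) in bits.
2.4527 bits

H(X,Y) = -Σ_{x,y} P(x,y) log₂ P(x,y). Per-cell terms -P(x,y)·log₂P(x,y):
  X=0: 0.41380, 0.36486
  X=1: 0.48082, 0.33536
  X=2: 0.52252, 0.33536
Sum of the 6 terms: H(X,Y) = 2.4527 bits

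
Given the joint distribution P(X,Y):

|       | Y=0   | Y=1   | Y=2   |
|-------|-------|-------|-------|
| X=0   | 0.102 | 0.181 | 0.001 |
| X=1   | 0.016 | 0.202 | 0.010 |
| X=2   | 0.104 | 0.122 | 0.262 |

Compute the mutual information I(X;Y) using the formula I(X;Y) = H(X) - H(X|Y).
0.3619 bits

I(X;Y) = H(X) - H(X|Y)

Marginal of X (row sums):
  P(X=0) = 0.102 + 0.181 + 0.001 = 0.284
  P(X=1) = 0.016 + 0.202 + 0.010 = 0.228
  P(X=2) = 0.104 + 0.122 + 0.262 = 0.488
H(X) = -[0.284·log₂(0.284) + 0.228·log₂(0.228) + 0.488·log₂(0.488)]
  = 0.515755 + 0.486300 + 0.505103 = 1.50716 bits

Marginal of Y (column sums):
  P(Y=0) = 0.102 + 0.016 + 0.104 = 0.222
  P(Y=1) = 0.181 + 0.202 + 0.122 = 0.505
  P(Y=2) = 0.001 + 0.010 + 0.262 = 0.273
H(X|Y) = Σ_y P(y)·H(X|Y=y):
  Y=0: P(Y=0) = 0.222, P(X|Y=0) = (17/37, 8/111, 52/111) → H(X|Y=0) = 1.301474
  Y=1: P(Y=1) = 0.505, P(X|Y=1) = (181/505, 2/5, 122/505) → H(X|Y=1) = 1.554435
  Y=2: P(Y=2) = 0.273, P(X|Y=2) = (1/273, 10/273, 262/273) → H(X|Y=2) = 0.261343
H(X|Y) = 0.222·1.301474 + 0.505·1.554435 + 0.273·0.261343 = 1.14526 bits

I(X;Y) = H(X) - H(X|Y) = 1.50716 - 1.14526 = 0.3619 bits

Cross-check via I(X;Y) = H(X) + H(Y) - H(X,Y): computing H(Y) from the column sums and H(X,Y) from the 9 cells in the same way gives H(Y) = 1.49113 bits and H(X,Y) = 2.63639 bits, so
I(X;Y) = 1.50716 + 1.49113 - 2.63639 = 0.3619 bits ✓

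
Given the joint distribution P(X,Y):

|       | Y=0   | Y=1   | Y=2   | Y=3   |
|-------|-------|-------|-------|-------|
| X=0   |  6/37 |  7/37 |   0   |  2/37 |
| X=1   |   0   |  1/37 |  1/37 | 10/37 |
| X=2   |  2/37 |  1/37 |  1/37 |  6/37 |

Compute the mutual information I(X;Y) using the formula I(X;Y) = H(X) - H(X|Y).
0.4381 bits

I(X;Y) = H(X) - H(X|Y)

Marginal of X (row sums):
  P(X=0) = 6/37 + 7/37 + 0 + 2/37 = 15/37
  P(X=1) = 0 + 1/37 + 1/37 + 10/37 = 12/37
  P(X=2) = 2/37 + 1/37 + 1/37 + 6/37 = 10/37
H(X) = -[(15/37)·log₂(15/37) + (12/37)·log₂(12/37) + (10/37)·log₂(10/37)]
  = 0.52807 + 0.52686 + 0.51014 = 1.56507 bits

Marginal of Y (column sums):
  P(Y=0) = 6/37 + 0 + 2/37 = 8/37
  P(Y=1) = 7/37 + 1/37 + 1/37 = 9/37
  P(Y=2) = 0 + 1/37 + 1/37 = 2/37
  P(Y=3) = 2/37 + 10/37 + 6/37 = 18/37
H(X|Y) = Σ_y P(y)·H(X|Y=y):
  Y=0: P(Y=0) = 8/37, P(X|Y=0) = (3/4, 0, 1/4) → H(X|Y=0) = 0.81128
  Y=1: P(Y=1) = 9/37, P(X|Y=1) = (7/9, 1/9, 1/9) → H(X|Y=1) = 0.98643
  Y=2: P(Y=2) = 2/37, P(X|Y=2) = (0, 1/2, 1/2) → H(X|Y=2) = 1.00000
  Y=3: P(Y=3) = 18/37, P(X|Y=3) = (1/9, 5/9, 1/3) → H(X|Y=3) = 1.35164
H(X|Y) = (8/37)·0.81128 + (9/37)·0.98643 + (2/37)·1.00000 + (18/37)·1.35164 = 1.12696 bits

I(X;Y) = H(X) - H(X|Y) = 1.56507 - 1.12696 = 0.4381 bits

Cross-check via I(X;Y) = H(X) + H(Y) - H(X,Y): computing H(Y) from the column sums and H(X,Y) from the 12 cells in the same way gives H(Y) = 1.70708 bits and H(X,Y) = 2.83404 bits, so
I(X;Y) = 1.56507 + 1.70708 - 2.83404 = 0.4381 bits ✓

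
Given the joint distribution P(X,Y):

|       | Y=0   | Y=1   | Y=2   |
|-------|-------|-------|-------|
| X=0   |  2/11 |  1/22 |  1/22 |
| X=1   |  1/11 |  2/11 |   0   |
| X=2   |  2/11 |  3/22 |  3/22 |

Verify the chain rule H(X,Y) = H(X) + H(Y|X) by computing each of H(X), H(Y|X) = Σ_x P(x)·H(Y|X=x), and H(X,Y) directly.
H(X) = 1.5395 bits, H(Y|X) = 1.3059 bits, H(X,Y) = 2.8454 bits

Marginal of X (row sums):
  P(X=0) = 2/11 + 1/22 + 1/22 = 3/11
  P(X=1) = 1/11 + 2/11 + 0 = 3/11
  P(X=2) = 2/11 + 3/22 + 3/22 = 5/11
H(X) = -[(3/11)·log₂(3/11) + (3/11)·log₂(3/11) + (5/11)·log₂(5/11)]
  = 0.5112189 + 0.5112189 + 0.5170471 = 1.5395 bits

H(Y|X) = Σ_x P(x)·H(Y|X=x):
  X=0: P(X=0) = 3/11, P(Y|X=0) = (2/3, 1/6, 1/6) → H(Y|X=0) = 1.2516292
  X=1: P(X=1) = 3/11, P(Y|X=1) = (1/3, 2/3, 0) → H(Y|X=1) = 0.9182958
  X=2: P(X=2) = 5/11, P(Y|X=2) = (2/5, 3/10, 3/10) → H(Y|X=2) = 1.5709506
H(Y|X) = (3/11)·1.2516292 + (3/11)·0.9182958 + (5/11)·1.5709506 = 1.3059 bits

H(X,Y) = -Σ_{x,y} P(x,y) log₂ P(x,y). Per-cell terms -P(x,y)·log₂P(x,y):
  X=0: 0.4471694, 0.2027014, 0.2027014
  X=1: 0.3144938, 0.4471694, 0.0000000
  X=2: 0.4471694, 0.3919731, 0.3919731
  (cells with P = 0 contribute 0)
Sum of the 9 terms: H(X,Y) = 2.8454 bits

Chain rule check:
  H(X) + H(Y|X) = 1.5395 + 1.3059 = 2.8454 bits
  H(X,Y) = 2.8454 bits
✓ Chain rule verified.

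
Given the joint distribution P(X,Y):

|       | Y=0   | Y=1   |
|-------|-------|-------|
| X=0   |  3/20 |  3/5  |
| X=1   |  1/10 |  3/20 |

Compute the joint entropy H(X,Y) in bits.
1.5955 bits

H(X,Y) = -Σ_{x,y} P(x,y) log₂ P(x,y). Per-cell terms -P(x,y)·log₂P(x,y):
  X=0: 0.410545, 0.442179
  X=1: 0.332193, 0.410545
Sum of the 4 terms: H(X,Y) = 1.5955 bits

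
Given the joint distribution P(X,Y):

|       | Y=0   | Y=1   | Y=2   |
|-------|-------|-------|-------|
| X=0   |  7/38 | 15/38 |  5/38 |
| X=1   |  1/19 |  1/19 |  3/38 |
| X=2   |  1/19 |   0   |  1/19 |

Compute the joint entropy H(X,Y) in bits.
2.5474 bits

H(X,Y) = -Σ_{x,y} P(x,y) log₂ P(x,y). Per-cell terms -P(x,y)·log₂P(x,y):
  X=0: 0.44958, 0.52936, 0.38500
  X=1: 0.22358, 0.22358, 0.28918
  X=2: 0.22358, 0.00000, 0.22358
  (cells with P = 0 contribute 0)
Sum of the 9 terms: H(X,Y) = 2.5474 bits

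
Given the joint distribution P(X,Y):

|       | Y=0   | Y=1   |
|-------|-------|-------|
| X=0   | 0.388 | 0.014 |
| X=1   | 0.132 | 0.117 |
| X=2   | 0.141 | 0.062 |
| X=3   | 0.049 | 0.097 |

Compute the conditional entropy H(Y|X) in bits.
0.6506 bits

H(Y|X) = H(X,Y) - H(X)

H(X,Y) = -Σ_{x,y} P(x,y) log₂ P(x,y). Per-cell terms -P(x,y)·log₂P(x,y):
  X=0: 0.52996, 0.08622
  X=1: 0.38562, 0.36216
  X=2: 0.39850, 0.24872
  X=3: 0.21320, 0.32649
Sum of the 8 terms: H(X,Y) = 2.55087 bits

Marginal of X (row sums):
  P(X=0) = 0.388 + 0.014 = 0.402
  P(X=1) = 0.132 + 0.117 = 0.249
  P(X=2) = 0.141 + 0.062 = 0.203
  P(X=3) = 0.049 + 0.097 = 0.146
H(X) = -[0.402·log₂(0.402) + 0.249·log₂(0.249) + 0.203·log₂(0.203) + 0.146·log₂(0.146)]
  = 0.52852 + 0.49944 + 0.46699 + 0.40529 = 1.90024 bits

H(Y|X) = H(X,Y) - H(X) = 2.55087 - 1.90024 = 0.6506 bits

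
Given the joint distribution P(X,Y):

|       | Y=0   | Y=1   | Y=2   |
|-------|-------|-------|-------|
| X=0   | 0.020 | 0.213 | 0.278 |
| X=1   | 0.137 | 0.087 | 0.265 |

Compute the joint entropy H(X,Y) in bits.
2.3086 bits

H(X,Y) = -Σ_{x,y} P(x,y) log₂ P(x,y). Per-cell terms -P(x,y)·log₂P(x,y):
  X=0: 0.1129, 0.4752, 0.5134
  X=1: 0.3929, 0.3065, 0.5077
Sum of the 6 terms: H(X,Y) = 2.3086 bits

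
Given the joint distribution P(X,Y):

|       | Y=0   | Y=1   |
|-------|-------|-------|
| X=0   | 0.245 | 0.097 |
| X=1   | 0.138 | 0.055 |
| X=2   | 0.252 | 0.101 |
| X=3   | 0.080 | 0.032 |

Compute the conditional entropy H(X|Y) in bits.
1.8715 bits

H(X|Y) = H(X,Y) - H(Y)

H(X,Y) = -Σ_{x,y} P(x,y) log₂ P(x,y). Per-cell terms -P(x,y)·log₂P(x,y):
  X=0: 0.497141, 0.326490
  X=1: 0.394302, 0.230143
  X=2: 0.501103, 0.334065
  X=3: 0.291508, 0.158905
Sum of the 8 terms: H(X,Y) = 2.73366 bits

Marginal of Y (column sums):
  P(Y=0) = 0.245 + 0.138 + 0.252 + 0.080 = 0.715
  P(Y=1) = 0.097 + 0.055 + 0.101 + 0.032 = 0.285
H(Y) = -[0.715·log₂(0.715) + 0.285·log₂(0.285)]
  = 0.346049 + 0.516125 = 0.86217 bits

H(X|Y) = H(X,Y) - H(Y) = 2.73366 - 0.86217 = 1.8715 bits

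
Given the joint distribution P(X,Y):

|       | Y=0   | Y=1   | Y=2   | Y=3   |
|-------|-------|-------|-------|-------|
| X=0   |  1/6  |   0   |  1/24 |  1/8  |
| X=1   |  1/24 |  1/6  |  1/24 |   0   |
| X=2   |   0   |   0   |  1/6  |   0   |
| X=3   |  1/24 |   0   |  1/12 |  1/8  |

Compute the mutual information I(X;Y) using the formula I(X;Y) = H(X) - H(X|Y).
0.8129 bits

I(X;Y) = H(X) - H(X|Y)

Marginal of X (row sums):
  P(X=0) = 1/6 + 0 + 1/24 + 1/8 = 1/3
  P(X=1) = 1/24 + 1/6 + 1/24 + 0 = 1/4
  P(X=2) = 0 + 0 + 1/6 + 0 = 1/6
  P(X=3) = 1/24 + 0 + 1/12 + 1/8 = 1/4
H(X) = -[(1/3)·log₂(1/3) + (1/4)·log₂(1/4) + (1/6)·log₂(1/6) + (1/4)·log₂(1/4)]
  = 0.52832 + 0.50000 + 0.43083 + 0.50000 = 1.95915 bits

Marginal of Y (column sums):
  P(Y=0) = 1/6 + 1/24 + 0 + 1/24 = 1/4
  P(Y=1) = 0 + 1/6 + 0 + 0 = 1/6
  P(Y=2) = 1/24 + 1/24 + 1/6 + 1/12 = 1/3
  P(Y=3) = 1/8 + 0 + 0 + 1/8 = 1/4
H(X|Y) = Σ_y P(y)·H(X|Y=y):
  Y=0: P(Y=0) = 1/4, P(X|Y=0) = (2/3, 1/6, 0, 1/6) → H(X|Y=0) = 1.25163
  Y=1: P(Y=1) = 1/6, P(X|Y=1) = (0, 1, 0, 0) → H(X|Y=1) = 0.00000
  Y=2: P(Y=2) = 1/3, P(X|Y=2) = (1/8, 1/8, 1/2, 1/4) → H(X|Y=2) = 1.75000
  Y=3: P(Y=3) = 1/4, P(X|Y=3) = (1/2, 0, 0, 1/2) → H(X|Y=3) = 1.00000
H(X|Y) = (1/4)·1.25163 + (1/6)·0.00000 + (1/3)·1.75000 + (1/4)·1.00000 = 1.14624 bits

I(X;Y) = H(X) - H(X|Y) = 1.95915 - 1.14624 = 0.8129 bits

Cross-check via I(X;Y) = H(X) + H(Y) - H(X,Y): computing H(Y) from the column sums and H(X,Y) from the 16 cells in the same way gives H(Y) = 1.95915 bits and H(X,Y) = 3.10539 bits, so
I(X;Y) = 1.95915 + 1.95915 - 3.10539 = 0.8129 bits ✓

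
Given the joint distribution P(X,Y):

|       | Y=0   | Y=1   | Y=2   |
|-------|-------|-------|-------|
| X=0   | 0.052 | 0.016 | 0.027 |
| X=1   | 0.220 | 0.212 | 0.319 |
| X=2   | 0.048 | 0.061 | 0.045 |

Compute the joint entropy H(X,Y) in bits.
2.5965 bits

H(X,Y) = -Σ_{x,y} P(x,y) log₂ P(x,y). Per-cell terms -P(x,y)·log₂P(x,y):
  X=0: 0.2218, 0.0955, 0.1407
  X=1: 0.4806, 0.4744, 0.5258
  X=2: 0.2103, 0.2461, 0.2013
Sum of the 9 terms: H(X,Y) = 2.5965 bits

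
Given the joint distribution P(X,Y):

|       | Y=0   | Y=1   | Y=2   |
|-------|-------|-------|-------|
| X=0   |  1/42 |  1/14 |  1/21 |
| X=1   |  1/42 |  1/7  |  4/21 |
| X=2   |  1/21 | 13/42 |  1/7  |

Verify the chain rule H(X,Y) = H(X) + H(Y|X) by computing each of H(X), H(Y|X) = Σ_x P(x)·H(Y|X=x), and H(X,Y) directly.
H(X) = 1.4316 bits, H(Y|X) = 1.2969 bits, H(X,Y) = 2.7285 bits

Marginal of X (row sums):
  P(X=0) = 1/42 + 1/14 + 1/21 = 1/7
  P(X=1) = 1/42 + 1/7 + 4/21 = 5/14
  P(X=2) = 1/21 + 13/42 + 1/7 = 1/2
H(X) = -[(1/7)·log₂(1/7) + (5/14)·log₂(5/14) + (1/2)·log₂(1/2)]
  = 0.40105 + 0.53051 + 0.50000 = 1.4316 bits

H(Y|X) = Σ_x P(x)·H(Y|X=x):
  X=0: P(X=0) = 1/7, P(Y|X=0) = (1/6, 1/2, 1/3) → H(Y|X=0) = 1.45915
  X=1: P(X=1) = 5/14, P(Y|X=1) = (1/15, 2/5, 8/15) → H(Y|X=1) = 1.27291
  X=2: P(X=2) = 1/2, P(Y|X=2) = (2/21, 13/21, 2/7) → H(Y|X=2) = 1.26777
H(Y|X) = (1/7)·1.45915 + (5/14)·1.27291 + (1/2)·1.26777 = 1.2969 bits

H(X,Y) = -Σ_{x,y} P(x,y) log₂ P(x,y). Per-cell terms -P(x,y)·log₂P(x,y):
  X=0: 0.12839, 0.27195, 0.20916
  X=1: 0.12839, 0.40105, 0.45568
  X=2: 0.20916, 0.52368, 0.40105
Sum of the 9 terms: H(X,Y) = 2.7285 bits

Chain rule check:
  H(X) + H(Y|X) = 1.4316 + 1.2969 = 2.7285 bits
  H(X,Y) = 2.7285 bits
✓ Chain rule verified.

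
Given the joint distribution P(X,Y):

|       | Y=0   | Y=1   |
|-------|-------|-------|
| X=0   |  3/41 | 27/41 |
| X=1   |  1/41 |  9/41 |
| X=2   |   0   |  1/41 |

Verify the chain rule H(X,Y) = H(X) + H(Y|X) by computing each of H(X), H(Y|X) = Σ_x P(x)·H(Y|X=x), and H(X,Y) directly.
H(X) = 0.9569 bits, H(Y|X) = 0.4576 bits, H(X,Y) = 1.4145 bits

Marginal of X (row sums):
  P(X=0) = 3/41 + 27/41 = 30/41
  P(X=1) = 1/41 + 9/41 = 10/41
  P(X=2) = 0 + 1/41 = 1/41
H(X) = -[(30/41)·log₂(30/41) + (10/41)·log₂(10/41) + (1/41)·log₂(1/41)]
  = 0.32975 + 0.49649 + 0.13067 = 0.9569 bits

H(Y|X) = Σ_x P(x)·H(Y|X=x):
  X=0: P(X=0) = 30/41, P(Y|X=0) = (1/10, 9/10) → H(Y|X=0) = 0.46900
  X=1: P(X=1) = 10/41, P(Y|X=1) = (1/10, 9/10) → H(Y|X=1) = 0.46900
  X=2: P(X=2) = 1/41, P(Y|X=2) = (0, 1) → H(Y|X=2) = 0.00000
H(Y|X) = (30/41)·0.46900 + (10/41)·0.46900 + (1/41)·0.00000 = 0.4576 bits

H(X,Y) = -Σ_{x,y} P(x,y) log₂ P(x,y). Per-cell terms -P(x,y)·log₂P(x,y):
  X=0: 0.27604, 0.39688
  X=1: 0.13067, 0.48021
  X=2: 0.00000, 0.13067
  (cells with P = 0 contribute 0)
Sum of the 6 terms: H(X,Y) = 1.4145 bits

Chain rule check:
  H(X) + H(Y|X) = 0.9569 + 0.4576 = 1.4145 bits
  H(X,Y) = 1.4145 bits
✓ Chain rule verified.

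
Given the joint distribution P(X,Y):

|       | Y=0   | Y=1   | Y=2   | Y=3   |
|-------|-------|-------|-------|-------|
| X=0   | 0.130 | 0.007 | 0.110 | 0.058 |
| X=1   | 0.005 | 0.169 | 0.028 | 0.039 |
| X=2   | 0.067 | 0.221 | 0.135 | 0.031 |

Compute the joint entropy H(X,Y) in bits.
3.1079 bits

H(X,Y) = -Σ_{x,y} P(x,y) log₂ P(x,y). Per-cell terms -P(x,y)·log₂P(x,y):
  X=0: 0.3826, 0.0501, 0.3503, 0.2383
  X=1: 0.0382, 0.4335, 0.1444, 0.1825
  X=2: 0.2613, 0.4813, 0.3900, 0.1554
Sum of the 12 terms: H(X,Y) = 3.1079 bits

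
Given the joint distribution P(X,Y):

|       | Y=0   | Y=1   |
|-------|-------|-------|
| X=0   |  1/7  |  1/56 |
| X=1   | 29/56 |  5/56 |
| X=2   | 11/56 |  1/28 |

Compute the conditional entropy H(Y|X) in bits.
0.5904 bits

H(Y|X) = H(X,Y) - H(X)

H(X,Y) = -Σ_{x,y} P(x,y) log₂ P(x,y). Per-cell terms -P(x,y)·log₂P(x,y):
  X=0: 0.4011, 0.1037
  X=1: 0.4916, 0.3112
  X=2: 0.4612, 0.1717
Sum of the 6 terms: H(X,Y) = 1.9405 bits

Marginal of X (row sums):
  P(X=0) = 1/7 + 1/56 = 9/56
  P(X=1) = 29/56 + 5/56 = 17/28
  P(X=2) = 11/56 + 1/28 = 13/56
H(X) = -[(9/56)·log₂(9/56) + (17/28)·log₂(17/28) + (13/56)·log₂(13/56)]
  = 0.4239 + 0.4371 + 0.4891 = 1.3501 bits

H(Y|X) = H(X,Y) - H(X) = 1.9405 - 1.3501 = 0.5904 bits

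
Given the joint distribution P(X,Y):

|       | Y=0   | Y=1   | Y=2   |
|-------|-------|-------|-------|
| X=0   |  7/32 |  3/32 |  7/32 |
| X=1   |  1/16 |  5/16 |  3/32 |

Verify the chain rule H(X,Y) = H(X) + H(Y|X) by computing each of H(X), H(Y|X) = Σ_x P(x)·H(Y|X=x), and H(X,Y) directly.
H(X) = 0.9972 bits, H(Y|X) = 1.3768 bits, H(X,Y) = 2.3740 bits

Marginal of X (row sums):
  P(X=0) = 7/32 + 3/32 + 7/32 = 17/32
  P(X=1) = 1/16 + 5/16 + 3/32 = 15/32
H(X) = -[(17/32)·log₂(17/32) + (15/32)·log₂(15/32)]
  = 0.4848 + 0.5124 = 0.9972 bits

H(Y|X) = Σ_x P(x)·H(Y|X=x):
  X=0: P(X=0) = 17/32, P(Y|X=0) = (7/17, 3/17, 7/17) → H(Y|X=0) = 1.4958
  X=1: P(X=1) = 15/32, P(Y|X=1) = (2/15, 2/3, 1/5) → H(Y|X=1) = 1.2419
H(Y|X) = (17/32)·1.4958 + (15/32)·1.2419 = 1.3768 bits

H(X,Y) = -Σ_{x,y} P(x,y) log₂ P(x,y). Per-cell terms -P(x,y)·log₂P(x,y):
  X=0: 0.4796, 0.3202, 0.4796
  X=1: 0.2500, 0.5244, 0.3202
Sum of the 6 terms: H(X,Y) = 2.3740 bits

Chain rule check:
  H(X) + H(Y|X) = 0.9972 + 1.3768 = 2.3740 bits
  H(X,Y) = 2.3740 bits
✓ Chain rule verified.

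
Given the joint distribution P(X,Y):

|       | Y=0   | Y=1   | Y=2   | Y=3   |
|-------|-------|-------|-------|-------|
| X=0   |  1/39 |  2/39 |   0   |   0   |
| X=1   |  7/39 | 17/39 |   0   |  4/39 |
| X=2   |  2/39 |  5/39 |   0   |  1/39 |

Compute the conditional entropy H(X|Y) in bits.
1.0800 bits

H(X|Y) = H(X,Y) - H(Y)

H(X,Y) = -Σ_{x,y} P(x,y) log₂ P(x,y). Per-cell terms -P(x,y)·log₂P(x,y):
  X=0: 0.13552, 0.21976, 0.00000, 0.00000
  X=1: 0.44478, 0.52218, 0.00000, 0.33696
  X=2: 0.21976, 0.37993, 0.00000, 0.13552
  (cells with P = 0 contribute 0)
Sum of the 12 terms: H(X,Y) = 2.3944 bits

Marginal of Y (column sums):
  P(Y=0) = 1/39 + 7/39 + 2/39 = 10/39
  P(Y=1) = 2/39 + 17/39 + 5/39 = 8/13
  P(Y=2) = 0 + 0 + 0 = 0
  P(Y=3) = 0 + 4/39 + 1/39 = 5/39
H(Y) = -[(10/39)·log₂(10/39) + (8/13)·log₂(8/13) + (5/39)·log₂(5/39)]   (outcomes with P = 0 contribute 0)
  = 0.50345 + 0.43104 + 0.37993 = 1.3144 bits

H(X|Y) = H(X,Y) - H(Y) = 2.3944 - 1.3144 = 1.0800 bits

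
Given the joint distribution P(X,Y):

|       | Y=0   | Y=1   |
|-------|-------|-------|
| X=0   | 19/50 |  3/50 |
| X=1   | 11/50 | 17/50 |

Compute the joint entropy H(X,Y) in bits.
1.7837 bits

H(X,Y) = -Σ_{x,y} P(x,y) log₂ P(x,y). Per-cell terms -P(x,y)·log₂P(x,y):
  X=0: 0.53045, 0.24353
  X=1: 0.48057, 0.52917
Sum of the 4 terms: H(X,Y) = 1.7837 bits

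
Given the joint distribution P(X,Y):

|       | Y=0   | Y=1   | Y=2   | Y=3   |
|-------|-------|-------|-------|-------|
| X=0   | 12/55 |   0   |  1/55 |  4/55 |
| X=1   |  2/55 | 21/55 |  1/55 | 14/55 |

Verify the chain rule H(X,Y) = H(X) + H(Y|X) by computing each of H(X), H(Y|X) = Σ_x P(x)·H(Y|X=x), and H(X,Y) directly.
H(X) = 0.8921 bits, H(Y|X) = 1.2790 bits, H(X,Y) = 2.1712 bits

Marginal of X (row sums):
  P(X=0) = 12/55 + 0 + 1/55 + 4/55 = 17/55
  P(X=1) = 2/55 + 21/55 + 1/55 + 14/55 = 38/55
H(X) = -[(17/55)·log₂(17/55) + (38/55)·log₂(38/55)]
  = 0.52357 + 0.36855 = 0.8921 bits

H(Y|X) = Σ_x P(x)·H(Y|X=x):
  X=0: P(X=0) = 17/55, P(Y|X=0) = (12/17, 0, 1/17, 4/17) → H(Y|X=0) = 1.08631
  X=1: P(X=1) = 38/55, P(Y|X=1) = (1/19, 21/38, 1/38, 7/19) → H(Y|X=1) = 1.36525
H(Y|X) = (17/55)·1.08631 + (38/55)·1.36525 = 1.2790 bits

H(X,Y) = -Σ_{x,y} P(x,y) log₂ P(x,y). Per-cell terms -P(x,y)·log₂P(x,y):
  X=0: 0.47921, 0.00000, 0.10512, 0.27501
  X=1: 0.17387, 0.53036, 0.10512, 0.50247
  (cells with P = 0 contribute 0)
Sum of the 8 terms: H(X,Y) = 2.1712 bits

Chain rule check:
  H(X) + H(Y|X) = 0.8921 + 1.2790 = 2.1711 bits
  H(X,Y) = 2.1712 bits
✓ Chain rule verified (Δ = 0.0001 is 4-dp rounding noise: each of the three values was rounded independently).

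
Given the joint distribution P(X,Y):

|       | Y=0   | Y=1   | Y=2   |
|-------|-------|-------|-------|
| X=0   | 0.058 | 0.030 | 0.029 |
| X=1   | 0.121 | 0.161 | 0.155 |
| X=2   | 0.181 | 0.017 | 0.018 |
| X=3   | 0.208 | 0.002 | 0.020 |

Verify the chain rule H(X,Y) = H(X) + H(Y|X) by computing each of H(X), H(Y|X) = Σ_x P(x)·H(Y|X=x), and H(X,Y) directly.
H(X) = 1.8493 bits, H(Y|X) = 1.1512 bits, H(X,Y) = 3.0005 bits

Marginal of X (row sums):
  P(X=0) = 0.058 + 0.030 + 0.029 = 0.117
  P(X=1) = 0.121 + 0.161 + 0.155 = 0.437
  P(X=2) = 0.181 + 0.017 + 0.018 = 0.216
  P(X=3) = 0.208 + 0.002 + 0.020 = 0.230
H(X) = -[0.117·log₂(0.117) + 0.437·log₂(0.437) + 0.216·log₂(0.216) + 0.230·log₂(0.230)]
  = 0.36216 + 0.52191 + 0.47755 + 0.48767 = 1.8493 bits

H(Y|X) = Σ_x P(x)·H(Y|X=x):
  X=0: P(X=0) = 0.117, P(Y|X=0) = (58/117, 10/39, 29/117) → H(Y|X=0) = 1.50412
  X=1: P(X=1) = 0.437, P(Y|X=1) = (121/437, 7/19, 155/437) → H(Y|X=1) = 1.57410
  X=2: P(X=2) = 0.216, P(Y|X=2) = (181/216, 17/216, 1/12) → H(Y|X=2) = 0.80110
  X=3: P(X=3) = 0.230, P(Y|X=3) = (104/115, 1/115, 2/23) → H(Y|X=3) = 0.49710
H(Y|X) = 0.117·1.50412 + 0.437·1.57410 + 0.216·0.80110 + 0.230·0.49710 = 1.1512 bits

H(X,Y) = -Σ_{x,y} P(x,y) log₂ P(x,y). Per-cell terms -P(x,y)·log₂P(x,y):
  X=0: 0.23825, 0.15177, 0.14813
  X=1: 0.36868, 0.42421, 0.41690
  X=2: 0.44633, 0.09993, 0.10433
  X=3: 0.47119, 0.01793, 0.11288
Sum of the 12 terms: H(X,Y) = 3.0005 bits

Chain rule check:
  H(X) + H(Y|X) = 1.8493 + 1.1512 = 3.0005 bits
  H(X,Y) = 3.0005 bits
✓ Chain rule verified.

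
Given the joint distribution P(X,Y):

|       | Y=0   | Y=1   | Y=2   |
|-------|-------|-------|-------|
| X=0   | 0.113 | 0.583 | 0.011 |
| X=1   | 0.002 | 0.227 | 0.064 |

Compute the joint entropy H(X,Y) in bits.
1.6382 bits

H(X,Y) = -Σ_{x,y} P(x,y) log₂ P(x,y). Per-cell terms -P(x,y)·log₂P(x,y):
  X=0: 0.3555, 0.4538, 0.0716
  X=1: 0.0179, 0.4856, 0.2538
Sum of the 6 terms: H(X,Y) = 1.6382 bits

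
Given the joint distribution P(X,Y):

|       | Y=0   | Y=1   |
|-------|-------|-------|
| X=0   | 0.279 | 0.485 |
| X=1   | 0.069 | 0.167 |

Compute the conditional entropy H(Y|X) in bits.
0.9292 bits

H(Y|X) = H(X,Y) - H(X)

H(X,Y) = -Σ_{x,y} P(x,y) log₂ P(x,y). Per-cell terms -P(x,y)·log₂P(x,y):
  X=0: 0.5138, 0.5063
  X=1: 0.2662, 0.4312
Sum of the 4 terms: H(X,Y) = 1.7175 bits

Marginal of X (row sums):
  P(X=0) = 0.279 + 0.485 = 0.764
  P(X=1) = 0.069 + 0.167 = 0.236
H(X) = -[0.764·log₂(0.764) + 0.236·log₂(0.236)]
  = 0.2967 + 0.4916 = 0.7883 bits

H(Y|X) = H(X,Y) - H(X) = 1.7175 - 0.7883 = 0.9292 bits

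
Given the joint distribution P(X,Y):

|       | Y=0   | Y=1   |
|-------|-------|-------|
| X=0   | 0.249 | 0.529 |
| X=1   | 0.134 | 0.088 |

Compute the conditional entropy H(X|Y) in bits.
0.7224 bits

H(X|Y) = H(X,Y) - H(Y)

H(X,Y) = -Σ_{x,y} P(x,y) log₂ P(x,y). Per-cell terms -P(x,y)·log₂P(x,y):
  X=0: 0.49944, 0.48597
  X=1: 0.38856, 0.30856
Sum of the 4 terms: H(X,Y) = 1.6825 bits

Marginal of Y (column sums):
  P(Y=0) = 0.249 + 0.134 = 0.383
  P(Y=1) = 0.529 + 0.088 = 0.617
H(Y) = -[0.383·log₂(0.383) + 0.617·log₂(0.617)]
  = 0.53030 + 0.42984 = 0.9601 bits

H(X|Y) = H(X,Y) - H(Y) = 1.6825 - 0.9601 = 0.7224 bits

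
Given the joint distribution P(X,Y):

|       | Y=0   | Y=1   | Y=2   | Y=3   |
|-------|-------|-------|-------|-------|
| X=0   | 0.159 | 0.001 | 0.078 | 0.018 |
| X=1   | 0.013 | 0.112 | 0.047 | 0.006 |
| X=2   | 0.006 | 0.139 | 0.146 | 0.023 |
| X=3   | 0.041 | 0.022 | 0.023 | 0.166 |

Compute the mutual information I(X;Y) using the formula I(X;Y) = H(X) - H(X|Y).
0.6126 bits

I(X;Y) = H(X) - H(X|Y)

Marginal of X (row sums):
  P(X=0) = 0.159 + 0.001 + 0.078 + 0.018 = 0.256
  P(X=1) = 0.013 + 0.112 + 0.047 + 0.006 = 0.178
  P(X=2) = 0.006 + 0.139 + 0.146 + 0.023 = 0.314
  P(X=3) = 0.041 + 0.022 + 0.023 + 0.166 = 0.252
H(X) = -[0.256·log₂(0.256) + 0.178·log₂(0.178) + 0.314·log₂(0.314) + 0.252·log₂(0.252)]
  = 0.50324 + 0.44323 + 0.52475 + 0.50110 = 1.9723 bits

Marginal of Y (column sums):
  P(Y=0) = 0.159 + 0.013 + 0.006 + 0.041 = 0.219
  P(Y=1) = 0.001 + 0.112 + 0.139 + 0.022 = 0.274
  P(Y=2) = 0.078 + 0.047 + 0.146 + 0.023 = 0.294
  P(Y=3) = 0.018 + 0.006 + 0.023 + 0.166 = 0.213
H(X|Y) = Σ_y P(y)·H(X|Y=y):
  Y=0: P(Y=0) = 0.219, P(X|Y=0) = (53/73, 13/219, 2/73, 41/219) → H(X|Y=0) = 1.17194
  Y=1: P(Y=1) = 0.274, P(X|Y=1) = (1/274, 56/137, 139/274, 11/137) → H(X|Y=1) = 1.34597
  Y=2: P(Y=2) = 0.294, P(X|Y=2) = (13/49, 47/294, 73/147, 23/294) → H(X|Y=2) = 1.71980
  Y=3: P(Y=3) = 0.213, P(X|Y=3) = (6/71, 2/71, 23/213, 166/213) → H(X|Y=3) = 1.07336
H(X|Y) = 0.219·1.17194 + 0.274·1.34597 + 0.294·1.71980 + 0.213·1.07336 = 1.3597 bits

I(X;Y) = H(X) - H(X|Y) = 1.9723 - 1.3597 = 0.6126 bits

Cross-check via I(X;Y) = H(X) + H(Y) - H(X,Y): computing H(Y) from the column sums and H(X,Y) from the 16 cells in the same way gives H(Y) = 1.9860 bits and H(X,Y) = 3.3457 bits, so
I(X;Y) = 1.9723 + 1.9860 - 3.3457 = 0.6126 bits ✓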